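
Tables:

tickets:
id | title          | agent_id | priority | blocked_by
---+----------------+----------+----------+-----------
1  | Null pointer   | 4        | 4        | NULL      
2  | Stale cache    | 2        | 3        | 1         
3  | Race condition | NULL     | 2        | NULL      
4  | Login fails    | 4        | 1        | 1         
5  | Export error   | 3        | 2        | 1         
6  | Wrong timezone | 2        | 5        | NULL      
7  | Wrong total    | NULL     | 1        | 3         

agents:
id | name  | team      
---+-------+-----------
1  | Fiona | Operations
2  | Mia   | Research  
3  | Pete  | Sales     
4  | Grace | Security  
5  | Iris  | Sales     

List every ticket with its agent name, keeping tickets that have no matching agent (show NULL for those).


LEFT JOIN keeps every row from tickets (the left table); where agent_id has no match in agents, the agent columns become NULL. Walk through each ticket:
  - ticket 1 (Null pointer): agent_id=4 -> matches Grace
  - ticket 2 (Stale cache): agent_id=2 -> matches Mia
  - ticket 3 (Race condition): agent_id=NULL, no match -> kept with NULL
  - ticket 4 (Login fails): agent_id=4 -> matches Grace
  - ticket 5 (Export error): agent_id=3 -> matches Pete
  - ticket 6 (Wrong timezone): agent_id=2 -> matches Mia
  - ticket 7 (Wrong total): agent_id=NULL, no match -> kept with NULL
All 7 rows appear; 2 have NULL agent.

SQL:
SELECT a.title, b.name AS agent
FROM tickets a
LEFT JOIN agents b ON a.agent_id = b.id

Result:
title          | agent
---------------+------
Null pointer   | Grace
Stale cache    | Mia  
Race condition | NULL 
Login fails    | Grace
Export error   | Pete 
Wrong timezone | Mia  
Wrong total    | NULL 


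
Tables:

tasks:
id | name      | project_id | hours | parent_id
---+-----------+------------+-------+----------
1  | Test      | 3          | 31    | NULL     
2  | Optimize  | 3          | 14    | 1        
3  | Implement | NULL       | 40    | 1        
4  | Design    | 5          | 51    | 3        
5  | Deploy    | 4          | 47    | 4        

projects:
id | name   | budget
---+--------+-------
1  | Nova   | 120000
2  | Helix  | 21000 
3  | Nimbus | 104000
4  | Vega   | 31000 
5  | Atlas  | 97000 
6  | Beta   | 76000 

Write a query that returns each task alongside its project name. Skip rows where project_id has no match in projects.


INNER JOIN keeps only tasks rows whose project_id matches an id in projects. Walk through each task:
  - task 1 (Test): project_id=3 -> matches Nimbus
  - task 2 (Optimize): project_id=3 -> matches Nimbus
  - task 3 (Implement): project_id=NULL, no match -> dropped
  - task 4 (Design): project_id=5 -> matches Atlas
  - task 5 (Deploy): project_id=4 -> matches Vega
So 1 of 5 rows is dropped.

SQL:
SELECT a.name, b.name AS project
FROM tasks a
INNER JOIN projects b ON a.project_id = b.id

Result:
name     | project
---------+--------
Test     | Nimbus 
Optimize | Nimbus 
Design   | Atlas  
Deploy   | Vega   


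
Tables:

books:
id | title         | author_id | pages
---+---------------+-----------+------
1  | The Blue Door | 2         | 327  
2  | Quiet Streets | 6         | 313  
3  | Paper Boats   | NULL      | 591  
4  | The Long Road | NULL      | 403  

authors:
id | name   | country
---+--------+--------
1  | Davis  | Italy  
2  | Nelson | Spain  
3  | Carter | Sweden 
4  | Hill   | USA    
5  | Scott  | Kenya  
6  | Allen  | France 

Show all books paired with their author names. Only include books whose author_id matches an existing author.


INNER JOIN keeps only books rows whose author_id matches an id in authors. Walk through each book:
  - book 1 (The Blue Door): author_id=2 -> matches Nelson
  - book 2 (Quiet Streets): author_id=6 -> matches Allen
  - book 3 (Paper Boats): author_id=NULL, no match -> dropped
  - book 4 (The Long Road): author_id=NULL, no match -> dropped
So 2 of 4 rows are dropped.

SQL:
SELECT a.title, b.name AS author
FROM books a
INNER JOIN authors b ON a.author_id = b.id

Result:
title         | author
--------------+-------
The Blue Door | Nelson
Quiet Streets | Allen 


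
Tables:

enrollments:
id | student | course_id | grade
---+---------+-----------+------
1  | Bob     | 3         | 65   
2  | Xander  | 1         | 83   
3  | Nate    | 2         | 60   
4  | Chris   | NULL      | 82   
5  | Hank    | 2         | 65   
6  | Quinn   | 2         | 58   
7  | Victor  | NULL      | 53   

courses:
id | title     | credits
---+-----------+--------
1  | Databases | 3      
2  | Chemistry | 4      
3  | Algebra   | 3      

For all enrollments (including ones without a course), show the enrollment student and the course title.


LEFT JOIN keeps every row from enrollments (the left table); where course_id has no match in courses, the course columns become NULL. Walk through each enrollment:
  - enrollment 1 (Bob): course_id=3 -> matches Algebra
  - enrollment 2 (Xander): course_id=1 -> matches Databases
  - enrollment 3 (Nate): course_id=2 -> matches Chemistry
  - enrollment 4 (Chris): course_id=NULL, no match -> kept with NULL
  - enrollment 5 (Hank): course_id=2 -> matches Chemistry
  - enrollment 6 (Quinn): course_id=2 -> matches Chemistry
  - enrollment 7 (Victor): course_id=NULL, no match -> kept with NULL
All 7 rows appear; 2 have NULL course.

SQL:
SELECT a.student, b.title AS course
FROM enrollments a
LEFT JOIN courses b ON a.course_id = b.id

Result:
student | course   
--------+----------
Bob     | Algebra  
Xander  | Databases
Nate    | Chemistry
Chris   | NULL     
Hank    | Chemistry
Quinn   | Chemistry
Victor  | NULL     


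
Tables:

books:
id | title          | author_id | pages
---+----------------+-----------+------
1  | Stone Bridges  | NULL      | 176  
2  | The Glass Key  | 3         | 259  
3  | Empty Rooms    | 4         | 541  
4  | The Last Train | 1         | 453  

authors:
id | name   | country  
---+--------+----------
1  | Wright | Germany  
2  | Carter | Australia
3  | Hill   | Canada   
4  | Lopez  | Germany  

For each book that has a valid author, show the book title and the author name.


INNER JOIN keeps only books rows whose author_id matches an id in authors. Walk through each book:
  - book 1 (Stone Bridges): author_id=NULL, no match -> dropped
  - book 2 (The Glass Key): author_id=3 -> matches Hill
  - book 3 (Empty Rooms): author_id=4 -> matches Lopez
  - book 4 (The Last Train): author_id=1 -> matches Wright
So 1 of 4 rows is dropped.

SQL:
SELECT a.title, b.name AS author
FROM books a
INNER JOIN authors b ON a.author_id = b.id

Result:
title          | author
---------------+-------
The Glass Key  | Hill  
Empty Rooms    | Lopez 
The Last Train | Wright


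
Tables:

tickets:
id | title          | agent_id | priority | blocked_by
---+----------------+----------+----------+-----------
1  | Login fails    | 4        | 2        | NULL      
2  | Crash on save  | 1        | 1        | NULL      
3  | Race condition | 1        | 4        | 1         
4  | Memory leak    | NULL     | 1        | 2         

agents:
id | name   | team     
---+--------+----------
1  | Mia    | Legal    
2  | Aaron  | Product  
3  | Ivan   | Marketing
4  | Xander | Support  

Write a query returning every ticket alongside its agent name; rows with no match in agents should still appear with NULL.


LEFT JOIN keeps every row from tickets (the left table); where agent_id has no match in agents, the agent columns become NULL. Walk through each ticket:
  - ticket 1 (Login fails): agent_id=4 -> matches Xander
  - ticket 2 (Crash on save): agent_id=1 -> matches Mia
  - ticket 3 (Race condition): agent_id=1 -> matches Mia
  - ticket 4 (Memory leak): agent_id=NULL, no match -> kept with NULL
All 4 rows appear; 1 has NULL agent.

SQL:
SELECT a.title, b.name AS agent
FROM tickets a
LEFT JOIN agents b ON a.agent_id = b.id

Result:
title          | agent 
---------------+-------
Login fails    | Xander
Crash on save  | Mia   
Race condition | Mia   
Memory leak    | NULL  


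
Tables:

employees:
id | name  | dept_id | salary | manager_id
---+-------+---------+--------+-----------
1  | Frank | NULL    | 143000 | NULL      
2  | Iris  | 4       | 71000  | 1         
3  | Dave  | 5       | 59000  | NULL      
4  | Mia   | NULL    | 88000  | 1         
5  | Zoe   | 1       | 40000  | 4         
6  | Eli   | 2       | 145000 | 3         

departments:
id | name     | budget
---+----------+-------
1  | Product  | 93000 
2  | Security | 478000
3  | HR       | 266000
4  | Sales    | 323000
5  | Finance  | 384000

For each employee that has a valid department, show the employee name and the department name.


INNER JOIN keeps only employees rows whose dept_id matches an id in departments. Walk through each employee:
  - employee 1 (Frank): dept_id=NULL, no match -> dropped
  - employee 2 (Iris): dept_id=4 -> matches Sales
  - employee 3 (Dave): dept_id=5 -> matches Finance
  - employee 4 (Mia): dept_id=NULL, no match -> dropped
  - employee 5 (Zoe): dept_id=1 -> matches Product
  - employee 6 (Eli): dept_id=2 -> matches Security
So 2 of 6 rows are dropped.

SQL:
SELECT a.name, b.name AS department
FROM employees a
INNER JOIN departments b ON a.dept_id = b.id

Result:
name | department
-----+-----------
Iris | Sales     
Dave | Finance   
Zoe  | Product   
Eli  | Security  


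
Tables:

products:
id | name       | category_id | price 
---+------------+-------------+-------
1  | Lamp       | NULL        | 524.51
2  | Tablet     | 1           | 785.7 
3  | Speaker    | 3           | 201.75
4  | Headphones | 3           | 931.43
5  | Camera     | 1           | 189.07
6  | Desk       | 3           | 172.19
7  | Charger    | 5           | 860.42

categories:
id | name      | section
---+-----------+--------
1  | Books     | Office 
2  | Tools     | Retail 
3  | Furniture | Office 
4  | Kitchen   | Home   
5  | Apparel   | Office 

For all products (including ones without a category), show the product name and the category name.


LEFT JOIN keeps every row from products (the left table); where category_id has no match in categories, the category columns become NULL. Walk through each product:
  - product 1 (Lamp): category_id=NULL, no match -> kept with NULL
  - product 2 (Tablet): category_id=1 -> matches Books
  - product 3 (Speaker): category_id=3 -> matches Furniture
  - product 4 (Headphones): category_id=3 -> matches Furniture
  - product 5 (Camera): category_id=1 -> matches Books
  - product 6 (Desk): category_id=3 -> matches Furniture
  - product 7 (Charger): category_id=5 -> matches Apparel
All 7 rows appear; 1 has NULL category.

SQL:
SELECT a.name, b.name AS category
FROM products a
LEFT JOIN categories b ON a.category_id = b.id

Result:
name       | category 
-----------+----------
Lamp       | NULL     
Tablet     | Books    
Speaker    | Furniture
Headphones | Furniture
Camera     | Books    
Desk       | Furniture
Charger    | Apparel  


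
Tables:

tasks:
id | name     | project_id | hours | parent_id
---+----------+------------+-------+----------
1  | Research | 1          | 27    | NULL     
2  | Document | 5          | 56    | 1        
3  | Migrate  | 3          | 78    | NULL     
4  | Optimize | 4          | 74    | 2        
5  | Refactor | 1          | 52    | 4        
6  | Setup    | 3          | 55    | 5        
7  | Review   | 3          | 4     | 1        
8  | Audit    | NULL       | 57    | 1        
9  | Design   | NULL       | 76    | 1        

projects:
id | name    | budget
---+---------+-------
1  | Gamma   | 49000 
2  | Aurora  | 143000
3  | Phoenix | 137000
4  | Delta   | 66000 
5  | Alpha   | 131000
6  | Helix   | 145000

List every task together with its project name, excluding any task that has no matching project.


INNER JOIN keeps only tasks rows whose project_id matches an id in projects. Walk through each task:
  - task 1 (Research): project_id=1 -> matches Gamma
  - task 2 (Document): project_id=5 -> matches Alpha
  - task 3 (Migrate): project_id=3 -> matches Phoenix
  - task 4 (Optimize): project_id=4 -> matches Delta
  - task 5 (Refactor): project_id=1 -> matches Gamma
  - task 6 (Setup): project_id=3 -> matches Phoenix
  - task 7 (Review): project_id=3 -> matches Phoenix
  - task 8 (Audit): project_id=NULL, no match -> dropped
  - task 9 (Design): project_id=NULL, no match -> dropped
So 2 of 9 rows are dropped.

SQL:
SELECT a.name, b.name AS project
FROM tasks a
INNER JOIN projects b ON a.project_id = b.id

Result:
name     | project
---------+--------
Research | Gamma  
Document | Alpha  
Migrate  | Phoenix
Optimize | Delta  
Refactor | Gamma  
Setup    | Phoenix
Review   | Phoenix


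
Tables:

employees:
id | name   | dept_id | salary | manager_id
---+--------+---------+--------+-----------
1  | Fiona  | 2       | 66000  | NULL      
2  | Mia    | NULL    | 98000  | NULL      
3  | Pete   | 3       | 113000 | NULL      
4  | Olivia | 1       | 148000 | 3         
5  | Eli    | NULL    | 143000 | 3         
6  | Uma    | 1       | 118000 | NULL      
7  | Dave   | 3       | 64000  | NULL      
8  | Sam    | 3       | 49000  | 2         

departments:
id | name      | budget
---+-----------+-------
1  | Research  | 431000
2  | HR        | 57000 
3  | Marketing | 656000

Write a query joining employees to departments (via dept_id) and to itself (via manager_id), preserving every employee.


Two LEFT JOINs from the same base table employees: one to departments via dept_id, one to employees itself via manager_id. Both are LEFT so every employee is preserved.
Match against departments:
  - employee 1 (Fiona): dept_id=2 -> matches HR
  - employee 2 (Mia): dept_id=NULL, no match -> kept with NULL
  - employee 3 (Pete): dept_id=3 -> matches Marketing
  - employee 4 (Olivia): dept_id=1 -> matches Research
  - employee 5 (Eli): dept_id=NULL, no match -> kept with NULL
  - employee 6 (Uma): dept_id=1 -> matches Research
  - employee 7 (Dave): dept_id=3 -> matches Marketing
  - employee 8 (Sam): dept_id=3 -> matches Marketing
Match against employees (self):
  - employee 1 (Fiona): manager_id=NULL -> NULL
  - employee 2 (Mia): manager_id=NULL -> NULL
  - employee 3 (Pete): manager_id=NULL -> NULL
  - employee 4 (Olivia): manager_id=3 -> Pete
  - employee 5 (Eli): manager_id=3 -> Pete
  - employee 6 (Uma): manager_id=NULL -> NULL
  - employee 7 (Dave): manager_id=NULL -> NULL
  - employee 8 (Sam): manager_id=2 -> Mia

SQL:
SELECT a.name, b.name AS department, c.name AS manager
FROM employees a
LEFT JOIN departments b ON a.dept_id = b.id
LEFT JOIN employees c ON a.manager_id = c.id

Result:
name   | department | manager
-------+------------+--------
Fiona  | HR         | NULL   
Mia    | NULL       | NULL   
Pete   | Marketing  | NULL   
Olivia | Research   | Pete   
Eli    | NULL       | Pete   
Uma    | Research   | NULL   
Dave   | Marketing  | NULL   
Sam    | Marketing  | Mia    


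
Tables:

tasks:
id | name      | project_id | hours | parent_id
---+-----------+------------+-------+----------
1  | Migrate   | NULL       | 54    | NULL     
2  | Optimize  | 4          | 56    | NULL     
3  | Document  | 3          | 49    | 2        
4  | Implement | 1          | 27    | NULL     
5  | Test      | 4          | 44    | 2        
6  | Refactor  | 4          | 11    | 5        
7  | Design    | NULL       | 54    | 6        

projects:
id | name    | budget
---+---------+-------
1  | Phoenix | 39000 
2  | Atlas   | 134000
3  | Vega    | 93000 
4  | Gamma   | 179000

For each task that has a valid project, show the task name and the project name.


INNER JOIN keeps only tasks rows whose project_id matches an id in projects. Walk through each task:
  - task 1 (Migrate): project_id=NULL, no match -> dropped
  - task 2 (Optimize): project_id=4 -> matches Gamma
  - task 3 (Document): project_id=3 -> matches Vega
  - task 4 (Implement): project_id=1 -> matches Phoenix
  - task 5 (Test): project_id=4 -> matches Gamma
  - task 6 (Refactor): project_id=4 -> matches Gamma
  - task 7 (Design): project_id=NULL, no match -> dropped
So 2 of 7 rows are dropped.

SQL:
SELECT a.name, b.name AS project
FROM tasks a
INNER JOIN projects b ON a.project_id = b.id

Result:
name      | project
----------+--------
Optimize  | Gamma  
Document  | Vega   
Implement | Phoenix
Test      | Gamma  
Refactor  | Gamma  


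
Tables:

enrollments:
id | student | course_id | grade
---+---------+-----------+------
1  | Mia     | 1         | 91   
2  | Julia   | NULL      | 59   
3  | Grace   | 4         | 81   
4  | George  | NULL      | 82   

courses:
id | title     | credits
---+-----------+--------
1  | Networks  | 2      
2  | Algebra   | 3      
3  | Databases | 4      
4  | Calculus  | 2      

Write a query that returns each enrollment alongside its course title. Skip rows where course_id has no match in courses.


INNER JOIN keeps only enrollments rows whose course_id matches an id in courses. Walk through each enrollment:
  - enrollment 1 (Mia): course_id=1 -> matches Networks
  - enrollment 2 (Julia): course_id=NULL, no match -> dropped
  - enrollment 3 (Grace): course_id=4 -> matches Calculus
  - enrollment 4 (George): course_id=NULL, no match -> dropped
So 2 of 4 rows are dropped.

SQL:
SELECT a.student, b.title AS course
FROM enrollments a
INNER JOIN courses b ON a.course_id = b.id

Result:
student | course  
--------+---------
Mia     | Networks
Grace   | Calculus


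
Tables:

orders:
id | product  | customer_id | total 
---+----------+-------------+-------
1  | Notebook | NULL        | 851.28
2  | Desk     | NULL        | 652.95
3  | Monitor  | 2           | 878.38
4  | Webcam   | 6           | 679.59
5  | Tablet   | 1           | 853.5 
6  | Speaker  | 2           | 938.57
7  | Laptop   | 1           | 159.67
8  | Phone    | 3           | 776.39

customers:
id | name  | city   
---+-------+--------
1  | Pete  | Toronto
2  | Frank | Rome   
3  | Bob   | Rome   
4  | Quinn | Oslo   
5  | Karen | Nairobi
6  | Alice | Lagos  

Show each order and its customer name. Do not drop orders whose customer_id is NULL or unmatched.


LEFT JOIN keeps every row from orders (the left table); where customer_id has no match in customers, the customer columns become NULL. Walk through each order:
  - order 1 (Notebook): customer_id=NULL, no match -> kept with NULL
  - order 2 (Desk): customer_id=NULL, no match -> kept with NULL
  - order 3 (Monitor): customer_id=2 -> matches Frank
  - order 4 (Webcam): customer_id=6 -> matches Alice
  - order 5 (Tablet): customer_id=1 -> matches Pete
  - order 6 (Speaker): customer_id=2 -> matches Frank
  - order 7 (Laptop): customer_id=1 -> matches Pete
  - order 8 (Phone): customer_id=3 -> matches Bob
All 8 rows appear; 2 have NULL customer.

SQL:
SELECT a.product, b.name AS customer
FROM orders a
LEFT JOIN customers b ON a.customer_id = b.id

Result:
product  | customer
---------+---------
Notebook | NULL    
Desk     | NULL    
Monitor  | Frank   
Webcam   | Alice   
Tablet   | Pete    
Speaker  | Frank   
Laptop   | Pete    
Phone    | Bob     


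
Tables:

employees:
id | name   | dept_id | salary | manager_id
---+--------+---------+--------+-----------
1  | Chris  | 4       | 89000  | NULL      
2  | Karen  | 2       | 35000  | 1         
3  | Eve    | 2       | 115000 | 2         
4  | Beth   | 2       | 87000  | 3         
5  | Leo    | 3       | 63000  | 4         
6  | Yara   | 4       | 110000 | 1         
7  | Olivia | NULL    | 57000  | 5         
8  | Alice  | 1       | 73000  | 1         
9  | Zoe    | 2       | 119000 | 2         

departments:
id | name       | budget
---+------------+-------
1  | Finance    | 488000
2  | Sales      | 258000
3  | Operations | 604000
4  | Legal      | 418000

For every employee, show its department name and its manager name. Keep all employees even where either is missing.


Two LEFT JOINs from the same base table employees: one to departments via dept_id, one to employees itself via manager_id. Both are LEFT so every employee is preserved.
Match against departments:
  - employee 1 (Chris): dept_id=4 -> matches Legal
  - employee 2 (Karen): dept_id=2 -> matches Sales
  - employee 3 (Eve): dept_id=2 -> matches Sales
  - employee 4 (Beth): dept_id=2 -> matches Sales
  - employee 5 (Leo): dept_id=3 -> matches Operations
  - employee 6 (Yara): dept_id=4 -> matches Legal
  - employee 7 (Olivia): dept_id=NULL, no match -> kept with NULL
  - employee 8 (Alice): dept_id=1 -> matches Finance
  - employee 9 (Zoe): dept_id=2 -> matches Sales
Match against employees (self):
  - employee 1 (Chris): manager_id=NULL -> NULL
  - employee 2 (Karen): manager_id=1 -> Chris
  - employee 3 (Eve): manager_id=2 -> Karen
  - employee 4 (Beth): manager_id=3 -> Eve
  - employee 5 (Leo): manager_id=4 -> Beth
  - employee 6 (Yara): manager_id=1 -> Chris
  - employee 7 (Olivia): manager_id=5 -> Leo
  - employee 8 (Alice): manager_id=1 -> Chris
  - employee 9 (Zoe): manager_id=2 -> Karen

SQL:
SELECT a.name, b.name AS department, c.name AS manager
FROM employees a
LEFT JOIN departments b ON a.dept_id = b.id
LEFT JOIN employees c ON a.manager_id = c.id

Result:
name   | department | manager
-------+------------+--------
Chris  | Legal      | NULL   
Karen  | Sales      | Chris  
Eve    | Sales      | Karen  
Beth   | Sales      | Eve    
Leo    | Operations | Beth   
Yara   | Legal      | Chris  
Olivia | NULL       | Leo    
Alice  | Finance    | Chris  
Zoe    | Sales      | Karen  


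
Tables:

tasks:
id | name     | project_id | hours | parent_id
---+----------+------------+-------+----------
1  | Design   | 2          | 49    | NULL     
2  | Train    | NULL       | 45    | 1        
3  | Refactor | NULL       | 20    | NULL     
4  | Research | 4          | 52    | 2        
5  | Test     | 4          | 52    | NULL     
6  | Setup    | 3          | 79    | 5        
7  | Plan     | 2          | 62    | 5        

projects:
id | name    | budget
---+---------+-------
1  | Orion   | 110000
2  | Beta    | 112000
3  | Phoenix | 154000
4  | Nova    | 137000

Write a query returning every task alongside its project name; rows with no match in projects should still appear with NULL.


LEFT JOIN keeps every row from tasks (the left table); where project_id has no match in projects, the project columns become NULL. Walk through each task:
  - task 1 (Design): project_id=2 -> matches Beta
  - task 2 (Train): project_id=NULL, no match -> kept with NULL
  - task 3 (Refactor): project_id=NULL, no match -> kept with NULL
  - task 4 (Research): project_id=4 -> matches Nova
  - task 5 (Test): project_id=4 -> matches Nova
  - task 6 (Setup): project_id=3 -> matches Phoenix
  - task 7 (Plan): project_id=2 -> matches Beta
All 7 rows appear; 2 have NULL project.

SQL:
SELECT a.name, b.name AS project
FROM tasks a
LEFT JOIN projects b ON a.project_id = b.id

Result:
name     | project
---------+--------
Design   | Beta   
Train    | NULL   
Refactor | NULL   
Research | Nova   
Test     | Nova   
Setup    | Phoenix
Plan     | Beta   


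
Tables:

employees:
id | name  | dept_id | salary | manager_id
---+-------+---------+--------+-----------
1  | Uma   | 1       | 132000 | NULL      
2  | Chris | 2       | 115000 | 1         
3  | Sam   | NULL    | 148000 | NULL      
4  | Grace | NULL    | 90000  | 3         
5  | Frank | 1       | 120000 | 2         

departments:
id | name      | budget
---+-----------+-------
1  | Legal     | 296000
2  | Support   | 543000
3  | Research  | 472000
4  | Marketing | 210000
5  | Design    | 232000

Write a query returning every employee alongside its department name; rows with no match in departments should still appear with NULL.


LEFT JOIN keeps every row from employees (the left table); where dept_id has no match in departments, the department columns become NULL. Walk through each employee:
  - employee 1 (Uma): dept_id=1 -> matches Legal
  - employee 2 (Chris): dept_id=2 -> matches Support
  - employee 3 (Sam): dept_id=NULL, no match -> kept with NULL
  - employee 4 (Grace): dept_id=NULL, no match -> kept with NULL
  - employee 5 (Frank): dept_id=1 -> matches Legal
All 5 rows appear; 2 have NULL department.

SQL:
SELECT a.name, b.name AS department
FROM employees a
LEFT JOIN departments b ON a.dept_id = b.id

Result:
name  | department
------+-----------
Uma   | Legal     
Chris | Support   
Sam   | NULL      
Grace | NULL      
Frank | Legal     


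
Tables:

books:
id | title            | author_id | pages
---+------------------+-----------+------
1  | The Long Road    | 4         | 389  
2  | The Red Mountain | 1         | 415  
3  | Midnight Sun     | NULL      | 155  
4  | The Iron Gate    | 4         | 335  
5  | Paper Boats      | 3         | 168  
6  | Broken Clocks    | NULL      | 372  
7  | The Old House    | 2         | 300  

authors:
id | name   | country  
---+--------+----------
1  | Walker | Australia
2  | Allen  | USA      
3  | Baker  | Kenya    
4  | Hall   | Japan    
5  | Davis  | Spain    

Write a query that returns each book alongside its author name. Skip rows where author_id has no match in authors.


INNER JOIN keeps only books rows whose author_id matches an id in authors. Walk through each book:
  - book 1 (The Long Road): author_id=4 -> matches Hall
  - book 2 (The Red Mountain): author_id=1 -> matches Walker
  - book 3 (Midnight Sun): author_id=NULL, no match -> dropped
  - book 4 (The Iron Gate): author_id=4 -> matches Hall
  - book 5 (Paper Boats): author_id=3 -> matches Baker
  - book 6 (Broken Clocks): author_id=NULL, no match -> dropped
  - book 7 (The Old House): author_id=2 -> matches Allen
So 2 of 7 rows are dropped.

SQL:
SELECT a.title, b.name AS author
FROM books a
INNER JOIN authors b ON a.author_id = b.id

Result:
title            | author
-----------------+-------
The Long Road    | Hall  
The Red Mountain | Walker
The Iron Gate    | Hall  
Paper Boats      | Baker 
The Old House    | Allen 


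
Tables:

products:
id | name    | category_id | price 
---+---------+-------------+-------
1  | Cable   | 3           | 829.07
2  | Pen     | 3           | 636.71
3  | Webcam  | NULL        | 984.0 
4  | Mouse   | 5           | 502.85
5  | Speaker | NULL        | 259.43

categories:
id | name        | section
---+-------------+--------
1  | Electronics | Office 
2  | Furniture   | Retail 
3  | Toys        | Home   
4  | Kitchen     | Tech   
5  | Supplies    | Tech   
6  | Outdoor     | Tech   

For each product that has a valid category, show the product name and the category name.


INNER JOIN keeps only products rows whose category_id matches an id in categories. Walk through each product:
  - product 1 (Cable): category_id=3 -> matches Toys
  - product 2 (Pen): category_id=3 -> matches Toys
  - product 3 (Webcam): category_id=NULL, no match -> dropped
  - product 4 (Mouse): category_id=5 -> matches Supplies
  - product 5 (Speaker): category_id=NULL, no match -> dropped
So 2 of 5 rows are dropped.

SQL:
SELECT a.name, b.name AS category
FROM products a
INNER JOIN categories b ON a.category_id = b.id

Result:
name  | category
------+---------
Cable | Toys    
Pen   | Toys    
Mouse | Supplies


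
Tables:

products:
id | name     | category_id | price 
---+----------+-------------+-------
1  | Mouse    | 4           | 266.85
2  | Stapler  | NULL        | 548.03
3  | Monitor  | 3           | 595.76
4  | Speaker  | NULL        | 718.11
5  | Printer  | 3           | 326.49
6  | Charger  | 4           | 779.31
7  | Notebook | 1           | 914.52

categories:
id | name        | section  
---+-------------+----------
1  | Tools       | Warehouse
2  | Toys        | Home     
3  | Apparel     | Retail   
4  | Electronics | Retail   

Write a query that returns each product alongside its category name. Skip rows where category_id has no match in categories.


INNER JOIN keeps only products rows whose category_id matches an id in categories. Walk through each product:
  - product 1 (Mouse): category_id=4 -> matches Electronics
  - product 2 (Stapler): category_id=NULL, no match -> dropped
  - product 3 (Monitor): category_id=3 -> matches Apparel
  - product 4 (Speaker): category_id=NULL, no match -> dropped
  - product 5 (Printer): category_id=3 -> matches Apparel
  - product 6 (Charger): category_id=4 -> matches Electronics
  - product 7 (Notebook): category_id=1 -> matches Tools
So 2 of 7 rows are dropped.

SQL:
SELECT a.name, b.name AS category
FROM products a
INNER JOIN categories b ON a.category_id = b.id

Result:
name     | category   
---------+------------
Mouse    | Electronics
Monitor  | Apparel    
Printer  | Apparel    
Charger  | Electronics
Notebook | Tools      


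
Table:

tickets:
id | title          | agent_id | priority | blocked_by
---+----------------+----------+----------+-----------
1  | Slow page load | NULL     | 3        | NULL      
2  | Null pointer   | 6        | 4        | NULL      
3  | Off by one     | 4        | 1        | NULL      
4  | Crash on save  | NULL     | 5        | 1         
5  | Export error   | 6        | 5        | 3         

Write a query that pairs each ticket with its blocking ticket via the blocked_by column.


This is a self-join: tickets is joined to a second copy of itself, matching each row's blocked_by to another row's id. Use LEFT JOIN so rows with blocked_by=NULL are kept.
  - ticket 1 (Slow page load): blocked_by=NULL -> NULL
  - ticket 2 (Null pointer): blocked_by=NULL -> NULL
  - ticket 3 (Off by one): blocked_by=NULL -> NULL
  - ticket 4 (Crash on save): blocked_by=1 -> Slow page load
  - ticket 5 (Export error): blocked_by=3 -> Off by one

SQL:
SELECT a.title AS item, b.title AS blocked_by
FROM tickets a
LEFT JOIN tickets b ON a.blocked_by = b.id

Result:
item           | blocked_by    
---------------+---------------
Slow page load | NULL          
Null pointer   | NULL          
Off by one     | NULL          
Crash on save  | Slow page load
Export error   | Off by one    


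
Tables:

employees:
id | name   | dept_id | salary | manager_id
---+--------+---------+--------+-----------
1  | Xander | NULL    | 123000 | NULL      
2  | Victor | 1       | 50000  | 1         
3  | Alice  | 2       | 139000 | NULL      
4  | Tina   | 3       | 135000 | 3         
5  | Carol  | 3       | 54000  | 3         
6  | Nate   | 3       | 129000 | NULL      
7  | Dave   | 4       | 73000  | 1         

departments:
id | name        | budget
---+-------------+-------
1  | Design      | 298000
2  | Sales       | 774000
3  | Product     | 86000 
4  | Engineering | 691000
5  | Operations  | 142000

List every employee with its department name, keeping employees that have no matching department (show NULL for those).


LEFT JOIN keeps every row from employees (the left table); where dept_id has no match in departments, the department columns become NULL. Walk through each employee:
  - employee 1 (Xander): dept_id=NULL, no match -> kept with NULL
  - employee 2 (Victor): dept_id=1 -> matches Design
  - employee 3 (Alice): dept_id=2 -> matches Sales
  - employee 4 (Tina): dept_id=3 -> matches Product
  - employee 5 (Carol): dept_id=3 -> matches Product
  - employee 6 (Nate): dept_id=3 -> matches Product
  - employee 7 (Dave): dept_id=4 -> matches Engineering
All 7 rows appear; 1 has NULL department.

SQL:
SELECT a.name, b.name AS department
FROM employees a
LEFT JOIN departments b ON a.dept_id = b.id

Result:
name   | department 
-------+------------
Xander | NULL       
Victor | Design     
Alice  | Sales      
Tina   | Product    
Carol  | Product    
Nate   | Product    
Dave   | Engineering


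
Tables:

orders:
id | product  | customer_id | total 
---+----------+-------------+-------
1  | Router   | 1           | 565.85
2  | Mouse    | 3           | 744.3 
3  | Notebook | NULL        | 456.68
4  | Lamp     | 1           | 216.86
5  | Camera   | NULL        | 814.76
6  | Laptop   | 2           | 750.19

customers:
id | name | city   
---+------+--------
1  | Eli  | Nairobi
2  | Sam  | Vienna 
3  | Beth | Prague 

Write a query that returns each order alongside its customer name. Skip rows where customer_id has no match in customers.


INNER JOIN keeps only orders rows whose customer_id matches an id in customers. Walk through each order:
  - order 1 (Router): customer_id=1 -> matches Eli
  - order 2 (Mouse): customer_id=3 -> matches Beth
  - order 3 (Notebook): customer_id=NULL, no match -> dropped
  - order 4 (Lamp): customer_id=1 -> matches Eli
  - order 5 (Camera): customer_id=NULL, no match -> dropped
  - order 6 (Laptop): customer_id=2 -> matches Sam
So 2 of 6 rows are dropped.

SQL:
SELECT a.product, b.name AS customer
FROM orders a
INNER JOIN customers b ON a.customer_id = b.id

Result:
product | customer
--------+---------
Router  | Eli     
Mouse   | Beth    
Lamp    | Eli     
Laptop  | Sam     


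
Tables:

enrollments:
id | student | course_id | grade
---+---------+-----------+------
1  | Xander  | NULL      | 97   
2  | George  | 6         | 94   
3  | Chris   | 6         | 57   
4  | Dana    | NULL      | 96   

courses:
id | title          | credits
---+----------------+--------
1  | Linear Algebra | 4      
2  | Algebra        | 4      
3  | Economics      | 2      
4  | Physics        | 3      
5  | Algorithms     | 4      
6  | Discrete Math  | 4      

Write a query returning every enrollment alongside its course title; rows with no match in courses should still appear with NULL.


LEFT JOIN keeps every row from enrollments (the left table); where course_id has no match in courses, the course columns become NULL. Walk through each enrollment:
  - enrollment 1 (Xander): course_id=NULL, no match -> kept with NULL
  - enrollment 2 (George): course_id=6 -> matches Discrete Math
  - enrollment 3 (Chris): course_id=6 -> matches Discrete Math
  - enrollment 4 (Dana): course_id=NULL, no match -> kept with NULL
All 4 rows appear; 2 have NULL course.

SQL:
SELECT a.student, b.title AS course
FROM enrollments a
LEFT JOIN courses b ON a.course_id = b.id

Result:
student | course       
--------+--------------
Xander  | NULL         
George  | Discrete Math
Chris   | Discrete Math
Dana    | NULL         


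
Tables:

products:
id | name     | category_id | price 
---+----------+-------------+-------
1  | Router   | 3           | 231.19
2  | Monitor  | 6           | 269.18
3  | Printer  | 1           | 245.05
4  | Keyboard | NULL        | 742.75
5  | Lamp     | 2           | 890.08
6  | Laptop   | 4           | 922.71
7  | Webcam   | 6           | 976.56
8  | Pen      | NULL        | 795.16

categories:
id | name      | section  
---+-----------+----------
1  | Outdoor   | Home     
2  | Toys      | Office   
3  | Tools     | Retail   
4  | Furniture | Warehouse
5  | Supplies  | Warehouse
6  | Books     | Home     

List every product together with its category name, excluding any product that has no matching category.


INNER JOIN keeps only products rows whose category_id matches an id in categories. Walk through each product:
  - product 1 (Router): category_id=3 -> matches Tools
  - product 2 (Monitor): category_id=6 -> matches Books
  - product 3 (Printer): category_id=1 -> matches Outdoor
  - product 4 (Keyboard): category_id=NULL, no match -> dropped
  - product 5 (Lamp): category_id=2 -> matches Toys
  - product 6 (Laptop): category_id=4 -> matches Furniture
  - product 7 (Webcam): category_id=6 -> matches Books
  - product 8 (Pen): category_id=NULL, no match -> dropped
So 2 of 8 rows are dropped.

SQL:
SELECT a.name, b.name AS category
FROM products a
INNER JOIN categories b ON a.category_id = b.id

Result:
name    | category 
--------+----------
Router  | Tools    
Monitor | Books    
Printer | Outdoor  
Lamp    | Toys     
Laptop  | Furniture
Webcam  | Books    


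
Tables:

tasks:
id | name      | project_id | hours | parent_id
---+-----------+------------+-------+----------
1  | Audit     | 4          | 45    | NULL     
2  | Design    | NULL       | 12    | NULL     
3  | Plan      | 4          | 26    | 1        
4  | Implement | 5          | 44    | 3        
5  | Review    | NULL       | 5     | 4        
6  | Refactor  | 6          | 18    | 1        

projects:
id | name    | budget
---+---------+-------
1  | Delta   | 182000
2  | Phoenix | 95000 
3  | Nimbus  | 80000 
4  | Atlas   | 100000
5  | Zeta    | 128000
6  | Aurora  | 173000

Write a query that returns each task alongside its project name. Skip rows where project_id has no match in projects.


INNER JOIN keeps only tasks rows whose project_id matches an id in projects. Walk through each task:
  - task 1 (Audit): project_id=4 -> matches Atlas
  - task 2 (Design): project_id=NULL, no match -> dropped
  - task 3 (Plan): project_id=4 -> matches Atlas
  - task 4 (Implement): project_id=5 -> matches Zeta
  - task 5 (Review): project_id=NULL, no match -> dropped
  - task 6 (Refactor): project_id=6 -> matches Aurora
So 2 of 6 rows are dropped.

SQL:
SELECT a.name, b.name AS project
FROM tasks a
INNER JOIN projects b ON a.project_id = b.id

Result:
name      | project
----------+--------
Audit     | Atlas  
Plan      | Atlas  
Implement | Zeta   
Refactor  | Aurora 


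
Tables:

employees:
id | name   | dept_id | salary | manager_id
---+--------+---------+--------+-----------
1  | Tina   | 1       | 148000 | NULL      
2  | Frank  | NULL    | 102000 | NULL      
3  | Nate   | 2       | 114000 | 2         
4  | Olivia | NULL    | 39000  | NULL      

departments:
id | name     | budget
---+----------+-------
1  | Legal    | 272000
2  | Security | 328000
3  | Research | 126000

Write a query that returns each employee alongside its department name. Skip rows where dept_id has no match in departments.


INNER JOIN keeps only employees rows whose dept_id matches an id in departments. Walk through each employee:
  - employee 1 (Tina): dept_id=1 -> matches Legal
  - employee 2 (Frank): dept_id=NULL, no match -> dropped
  - employee 3 (Nate): dept_id=2 -> matches Security
  - employee 4 (Olivia): dept_id=NULL, no match -> dropped
So 2 of 4 rows are dropped.

SQL:
SELECT a.name, b.name AS department
FROM employees a
INNER JOIN departments b ON a.dept_id = b.id

Result:
name | department
-----+-----------
Tina | Legal     
Nate | Security  


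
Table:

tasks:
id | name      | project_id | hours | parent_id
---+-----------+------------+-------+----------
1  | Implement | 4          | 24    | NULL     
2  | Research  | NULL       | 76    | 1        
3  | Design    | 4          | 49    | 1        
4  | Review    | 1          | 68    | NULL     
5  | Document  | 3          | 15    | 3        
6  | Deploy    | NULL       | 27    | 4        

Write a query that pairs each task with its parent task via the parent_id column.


This is a self-join: tasks is joined to a second copy of itself, matching each row's parent_id to another row's id. Use LEFT JOIN so rows with parent_id=NULL are kept.
  - task 1 (Implement): parent_id=NULL -> NULL
  - task 2 (Research): parent_id=1 -> Implement
  - task 3 (Design): parent_id=1 -> Implement
  - task 4 (Review): parent_id=NULL -> NULL
  - task 5 (Document): parent_id=3 -> Design
  - task 6 (Deploy): parent_id=4 -> Review

SQL:
SELECT a.name AS item, b.name AS parent
FROM tasks a
LEFT JOIN tasks b ON a.parent_id = b.id

Result:
item      | parent   
----------+----------
Implement | NULL     
Research  | Implement
Design    | Implement
Review    | NULL     
Document  | Design   
Deploy    | Review   


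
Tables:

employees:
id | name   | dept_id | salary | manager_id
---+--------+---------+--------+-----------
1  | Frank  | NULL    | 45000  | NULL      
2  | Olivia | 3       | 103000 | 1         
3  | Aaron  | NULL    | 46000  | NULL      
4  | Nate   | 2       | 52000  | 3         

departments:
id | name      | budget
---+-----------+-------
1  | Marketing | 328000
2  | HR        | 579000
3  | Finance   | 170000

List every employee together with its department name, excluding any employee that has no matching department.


INNER JOIN keeps only employees rows whose dept_id matches an id in departments. Walk through each employee:
  - employee 1 (Frank): dept_id=NULL, no match -> dropped
  - employee 2 (Olivia): dept_id=3 -> matches Finance
  - employee 3 (Aaron): dept_id=NULL, no match -> dropped
  - employee 4 (Nate): dept_id=2 -> matches HR
So 2 of 4 rows are dropped.

SQL:
SELECT a.name, b.name AS department
FROM employees a
INNER JOIN departments b ON a.dept_id = b.id

Result:
name   | department
-------+-----------
Olivia | Finance   
Nate   | HR        


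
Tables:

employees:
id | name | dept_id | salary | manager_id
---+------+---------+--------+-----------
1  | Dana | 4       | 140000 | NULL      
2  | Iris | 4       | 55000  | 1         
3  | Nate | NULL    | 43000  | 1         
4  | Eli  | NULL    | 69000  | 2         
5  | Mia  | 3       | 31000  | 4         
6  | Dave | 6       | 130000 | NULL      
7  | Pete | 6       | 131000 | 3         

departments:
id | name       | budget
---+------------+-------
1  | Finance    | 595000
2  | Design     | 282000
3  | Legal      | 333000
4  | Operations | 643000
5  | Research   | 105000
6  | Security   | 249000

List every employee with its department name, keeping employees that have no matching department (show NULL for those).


LEFT JOIN keeps every row from employees (the left table); where dept_id has no match in departments, the department columns become NULL. Walk through each employee:
  - employee 1 (Dana): dept_id=4 -> matches Operations
  - employee 2 (Iris): dept_id=4 -> matches Operations
  - employee 3 (Nate): dept_id=NULL, no match -> kept with NULL
  - employee 4 (Eli): dept_id=NULL, no match -> kept with NULL
  - employee 5 (Mia): dept_id=3 -> matches Legal
  - employee 6 (Dave): dept_id=6 -> matches Security
  - employee 7 (Pete): dept_id=6 -> matches Security
All 7 rows appear; 2 have NULL department.

SQL:
SELECT a.name, b.name AS department
FROM employees a
LEFT JOIN departments b ON a.dept_id = b.id

Result:
name | department
-----+-----------
Dana | Operations
Iris | Operations
Nate | NULL      
Eli  | NULL      
Mia  | Legal     
Dave | Security  
Pete | Security  
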